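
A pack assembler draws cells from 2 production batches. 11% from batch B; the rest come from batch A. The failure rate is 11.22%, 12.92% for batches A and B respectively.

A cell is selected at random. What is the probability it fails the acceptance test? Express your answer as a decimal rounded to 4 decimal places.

0.1141

P(A) = 1 − (0.11) = 0.89.
By the law of total probability,
P(F) = P(F|A)·P(A) + P(F|B)·P(B)
      = 0.1122·0.89 + 0.1292·0.11
      = 0.099858 + 0.014212 = 0.11407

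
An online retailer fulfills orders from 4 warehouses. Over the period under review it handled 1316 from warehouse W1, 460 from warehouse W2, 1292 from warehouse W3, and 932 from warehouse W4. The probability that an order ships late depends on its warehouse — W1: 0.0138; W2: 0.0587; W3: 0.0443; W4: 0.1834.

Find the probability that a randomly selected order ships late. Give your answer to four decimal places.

Total: 1316 + 460 + 1292 + 932 = 4000.
P(W1) = 1316/4000 = 0.329. P(W2) = 460/4000 = 0.115. P(W3) = 1292/4000 = 0.323. P(W4) = 932/4000 = 0.233.
Summing over the partition,
P(L) = P(L|W1)·P(W1) + P(L|W2)·P(W2) + P(L|W3)·P(W3) + P(L|W4)·P(W4)
      = 0.0138·0.329 + 0.0587·0.115 + 0.0443·0.323 + 0.1834·0.233
      = 0.0045402 + 0.0067505 + 0.0143089 + 0.0427322 = 0.0683318

0.0683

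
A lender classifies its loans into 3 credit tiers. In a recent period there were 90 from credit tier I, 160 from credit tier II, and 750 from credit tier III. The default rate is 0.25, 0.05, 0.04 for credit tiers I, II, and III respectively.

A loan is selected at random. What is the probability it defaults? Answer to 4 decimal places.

Total: 90 + 160 + 750 = 1000.
P(I) = 90/1000 = 0.09. P(II) = 160/1000 = 0.16. P(III) = 750/1000 = 0.75.
P(D) = P(D|I)·P(I) + P(D|II)·P(II) + P(D|III)·P(III)
      = 0.25·0.09 + 0.05·0.16 + 0.04·0.75
      = 0.0225 + 0.008 + 0.03 = 0.0605

P(D) ≈ 0.0605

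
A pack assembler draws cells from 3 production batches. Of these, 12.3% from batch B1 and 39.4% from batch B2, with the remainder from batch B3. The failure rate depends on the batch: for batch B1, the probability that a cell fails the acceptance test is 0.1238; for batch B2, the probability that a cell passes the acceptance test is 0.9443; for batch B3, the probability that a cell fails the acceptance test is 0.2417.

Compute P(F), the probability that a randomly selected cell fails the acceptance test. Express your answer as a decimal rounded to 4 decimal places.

P(B3) = 1 − (0.123 + 0.394) = 0.483.
P(F|B2) = 1 − 0.9443 = 0.0557.
P(F) = P(F|B1)·P(B1) + P(F|B2)·P(B2) + P(F|B3)·P(B3)
      = 0.1238·0.123 + 0.0557·0.394 + 0.2417·0.483
      = 0.0152274 + 0.0219458 + 0.1167411 = 0.1539143

P(F) ≈ 0.1539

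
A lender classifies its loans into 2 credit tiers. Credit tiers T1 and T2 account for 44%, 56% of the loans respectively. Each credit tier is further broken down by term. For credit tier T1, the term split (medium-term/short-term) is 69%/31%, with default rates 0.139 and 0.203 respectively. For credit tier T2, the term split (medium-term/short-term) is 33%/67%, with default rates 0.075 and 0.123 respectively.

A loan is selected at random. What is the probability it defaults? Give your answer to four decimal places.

P(D|T1) = 0.69·0.139 + 0.31·0.203 = 0.09591 + 0.06293 = 0.15884
P(D|T2) = 0.33·0.075 + 0.67·0.123 = 0.02475 + 0.08241 = 0.10716
Then overall,
P(D) = 0.44·0.15884 + 0.56·0.10716
      = 0.0698896 + 0.0600096 = 0.1298992

0.1299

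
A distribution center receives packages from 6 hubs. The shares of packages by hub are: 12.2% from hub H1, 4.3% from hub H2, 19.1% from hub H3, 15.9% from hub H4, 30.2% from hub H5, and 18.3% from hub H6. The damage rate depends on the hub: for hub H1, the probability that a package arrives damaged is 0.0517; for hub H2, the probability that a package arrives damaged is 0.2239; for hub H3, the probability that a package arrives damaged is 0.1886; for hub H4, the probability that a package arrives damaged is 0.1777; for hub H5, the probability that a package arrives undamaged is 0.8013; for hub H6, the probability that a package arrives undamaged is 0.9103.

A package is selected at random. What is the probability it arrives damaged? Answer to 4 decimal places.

P(D) ≈ 0.1566

P(D|H5) = 1 − 0.8013 = 0.1987.
P(D|H6) = 1 − 0.9103 = 0.0897.
P(D) = P(D|H1)·P(H1) + P(D|H2)·P(H2) + P(D|H3)·P(H3) + P(D|H4)·P(H4) + P(D|H5)·P(H5) + P(D|H6)·P(H6)
      = 0.0517·0.122 + 0.2239·0.043 + 0.1886·0.191 + 0.1777·0.159 + 0.1987·0.302 + 0.0897·0.183
      = 0.0063074 + 0.0096277 + 0.0360226 + 0.0282543 + 0.0600074 + 0.0164151 = 0.1566345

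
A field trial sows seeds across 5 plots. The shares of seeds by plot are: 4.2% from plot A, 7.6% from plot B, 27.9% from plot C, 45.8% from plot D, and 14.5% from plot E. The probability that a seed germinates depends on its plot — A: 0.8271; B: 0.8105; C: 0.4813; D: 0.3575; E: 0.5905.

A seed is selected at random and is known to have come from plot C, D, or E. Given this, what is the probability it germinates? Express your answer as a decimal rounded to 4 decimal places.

Let S = {C, D, E}.
P(S) = 0.279 + 0.458 + 0.145 = 0.882.
P(G ∩ S) = 0.4813·0.279 + 0.3575·0.458 + 0.5905·0.145 = 0.1342827 + 0.163735 + 0.0856225 = 0.3836402.
P(G | S) = 0.3836402 / 0.882 = 0.434966…

0.4350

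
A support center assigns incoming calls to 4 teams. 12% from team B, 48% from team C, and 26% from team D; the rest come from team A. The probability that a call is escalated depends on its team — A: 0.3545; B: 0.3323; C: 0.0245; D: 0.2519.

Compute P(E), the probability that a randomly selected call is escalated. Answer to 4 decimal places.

P(E) ≈ 0.1668

P(A) = 1 − (0.12 + 0.48 + 0.26) = 0.14.
P(E) = P(E|A)·P(A) + P(E|B)·P(B) + P(E|C)·P(C) + P(E|D)·P(D)
      = 0.3545·0.14 + 0.3323·0.12 + 0.0245·0.48 + 0.2519·0.26
      = 0.04963 + 0.039876 + 0.01176 + 0.065494 = 0.16676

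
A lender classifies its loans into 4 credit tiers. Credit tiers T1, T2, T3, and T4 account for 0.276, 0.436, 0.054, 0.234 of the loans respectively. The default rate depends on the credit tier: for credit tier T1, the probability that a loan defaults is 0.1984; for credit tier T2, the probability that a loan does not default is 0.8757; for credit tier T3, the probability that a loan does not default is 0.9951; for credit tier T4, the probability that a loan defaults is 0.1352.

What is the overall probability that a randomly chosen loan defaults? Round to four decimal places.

P(D|T2) = 1 − 0.8757 = 0.1243.
P(D|T3) = 1 − 0.9951 = 0.0049.
P(D) = P(D|T1)·P(T1) + P(D|T2)·P(T2) + P(D|T3)·P(T3) + P(D|T4)·P(T4)
      = 0.1984·0.276 + 0.1243·0.436 + 0.0049·0.054 + 0.1352·0.234
      = 0.0547584 + 0.0541948 + 0.0002646 + 0.0316368 = 0.1408546

P(D) ≈ 0.1409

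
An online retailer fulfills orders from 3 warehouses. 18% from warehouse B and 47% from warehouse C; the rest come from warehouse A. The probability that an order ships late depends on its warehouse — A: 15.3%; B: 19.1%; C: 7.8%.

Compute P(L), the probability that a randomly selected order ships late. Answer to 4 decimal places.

P(L) ≈ 0.1246

P(A) = 1 − (0.18 + 0.47) = 0.35.
P(L) = P(L|A)·P(A) + P(L|B)·P(B) + P(L|C)·P(C)
      = 0.153·0.35 + 0.191·0.18 + 0.078·0.47
      = 0.05355 + 0.03438 + 0.03666 = 0.12459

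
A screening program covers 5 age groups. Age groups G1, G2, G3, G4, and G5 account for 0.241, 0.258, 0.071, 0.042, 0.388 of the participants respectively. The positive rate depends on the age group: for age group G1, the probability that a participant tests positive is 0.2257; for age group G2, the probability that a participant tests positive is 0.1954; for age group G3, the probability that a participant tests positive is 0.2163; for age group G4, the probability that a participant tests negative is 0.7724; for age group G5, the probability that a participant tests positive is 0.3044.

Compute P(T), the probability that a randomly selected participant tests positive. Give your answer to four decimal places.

P(T|G4) = 1 − 0.7724 = 0.2276.
P(T) = P(T|G1)·P(G1) + P(T|G2)·P(G2) + P(T|G3)·P(G3) + P(T|G4)·P(G4) + P(T|G5)·P(G5)
      = 0.2257·0.241 + 0.1954·0.258 + 0.2163·0.071 + 0.2276·0.042 + 0.3044·0.388
      = 0.0543937 + 0.0504132 + 0.0153573 + 0.0095592 + 0.1181072 = 0.2478306

0.2478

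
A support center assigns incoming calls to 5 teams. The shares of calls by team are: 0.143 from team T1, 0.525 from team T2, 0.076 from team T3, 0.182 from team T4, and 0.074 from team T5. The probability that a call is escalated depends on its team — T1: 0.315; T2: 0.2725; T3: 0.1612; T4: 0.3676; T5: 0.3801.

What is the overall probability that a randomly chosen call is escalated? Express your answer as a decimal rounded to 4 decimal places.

P(E) = P(E|T1)·P(T1) + P(E|T2)·P(T2) + P(E|T3)·P(T3) + P(E|T4)·P(T4) + P(E|T5)·P(T5)
      = 0.315·0.143 + 0.2725·0.525 + 0.1612·0.076 + 0.3676·0.182 + 0.3801·0.074
      = 0.045045 + 0.1430625 + 0.0122512 + 0.0669032 + 0.0281274 = 0.2953893

P(E) ≈ 0.2954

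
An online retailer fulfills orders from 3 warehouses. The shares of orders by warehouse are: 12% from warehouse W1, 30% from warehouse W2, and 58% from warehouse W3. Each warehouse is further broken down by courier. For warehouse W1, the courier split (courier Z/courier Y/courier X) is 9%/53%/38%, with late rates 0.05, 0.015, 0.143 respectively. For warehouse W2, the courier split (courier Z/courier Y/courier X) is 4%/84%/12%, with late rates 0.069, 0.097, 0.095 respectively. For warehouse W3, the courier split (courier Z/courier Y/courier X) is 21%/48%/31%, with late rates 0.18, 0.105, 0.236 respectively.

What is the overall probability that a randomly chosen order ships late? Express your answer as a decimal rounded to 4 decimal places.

0.1303

P(L|W1) = 0.09·0.05 + 0.53·0.015 + 0.38·0.143 = 0.0045 + 0.00795 + 0.05434 = 0.06679
P(L|W2) = 0.04·0.069 + 0.84·0.097 + 0.12·0.095 = 0.00276 + 0.08148 + 0.0114 = 0.09564
P(L|W3) = 0.21·0.18 + 0.48·0.105 + 0.31·0.236 = 0.0378 + 0.0504 + 0.07316 = 0.16136
By total probability over the outer partition,
P(L) = 0.12·0.06679 + 0.3·0.09564 + 0.58·0.16136
      = 0.0080148 + 0.028692 + 0.0935888 = 0.1302956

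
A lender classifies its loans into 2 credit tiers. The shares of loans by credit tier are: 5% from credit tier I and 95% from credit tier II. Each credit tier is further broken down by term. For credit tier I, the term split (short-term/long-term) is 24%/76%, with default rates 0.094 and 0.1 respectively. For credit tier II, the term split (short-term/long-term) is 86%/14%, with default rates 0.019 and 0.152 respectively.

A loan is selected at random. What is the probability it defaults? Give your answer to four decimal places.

0.0407

P(D|I) = 0.24·0.094 + 0.76·0.1 = 0.02256 + 0.076 = 0.09856
P(D|II) = 0.86·0.019 + 0.14·0.152 = 0.01634 + 0.02128 = 0.03762
By total probability over the outer partition,
P(D) = 0.05·0.09856 + 0.95·0.03762
      = 0.004928 + 0.035739 = 0.040667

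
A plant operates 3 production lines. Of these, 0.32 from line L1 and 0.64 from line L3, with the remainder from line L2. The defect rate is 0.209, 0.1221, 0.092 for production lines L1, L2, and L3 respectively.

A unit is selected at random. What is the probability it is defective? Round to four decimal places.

P(D) ≈ 0.1306

P(L2) = 1 − (0.32 + 0.64) = 0.04.
P(D) = P(D|L1)·P(L1) + P(D|L2)·P(L2) + P(D|L3)·P(L3)
      = 0.209·0.32 + 0.1221·0.04 + 0.092·0.64
      = 0.06688 + 0.004884 + 0.05888 = 0.130644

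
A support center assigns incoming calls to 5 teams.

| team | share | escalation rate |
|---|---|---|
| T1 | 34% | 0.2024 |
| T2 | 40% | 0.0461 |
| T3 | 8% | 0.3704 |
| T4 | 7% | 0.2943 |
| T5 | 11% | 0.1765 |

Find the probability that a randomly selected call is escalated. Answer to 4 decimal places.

Summing over the partition,
P(E) = P(E|T1)·P(T1) + P(E|T2)·P(T2) + P(E|T3)·P(T3) + P(E|T4)·P(T4) + P(E|T5)·P(T5)
      = 0.2024·0.34 + 0.0461·0.4 + 0.3704·0.08 + 0.2943·0.07 + 0.1765·0.11
      = 0.068816 + 0.01844 + 0.029632 + 0.020601 + 0.019415 = 0.156904

0.1569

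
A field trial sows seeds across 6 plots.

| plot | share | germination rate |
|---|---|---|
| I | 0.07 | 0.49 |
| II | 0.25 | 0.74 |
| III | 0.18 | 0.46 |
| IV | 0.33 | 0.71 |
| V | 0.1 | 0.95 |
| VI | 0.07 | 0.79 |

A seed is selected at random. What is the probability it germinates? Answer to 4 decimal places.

P(G) = P(G|I)·P(I) + P(G|II)·P(II) + P(G|III)·P(III) + P(G|IV)·P(IV) + P(G|V)·P(V) + P(G|VI)·P(VI)
      = 0.49·0.07 + 0.74·0.25 + 0.46·0.18 + 0.71·0.33 + 0.95·0.1 + 0.79·0.07
      = 0.0343 + 0.185 + 0.0828 + 0.2343 + 0.095 + 0.0553 = 0.6867

P(G) ≈ 0.6867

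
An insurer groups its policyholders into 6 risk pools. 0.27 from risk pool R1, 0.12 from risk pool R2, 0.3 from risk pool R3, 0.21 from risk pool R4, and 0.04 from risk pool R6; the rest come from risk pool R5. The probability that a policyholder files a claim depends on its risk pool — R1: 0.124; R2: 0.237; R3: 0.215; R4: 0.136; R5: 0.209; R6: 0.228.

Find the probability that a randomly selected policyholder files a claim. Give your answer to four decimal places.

P(C) ≈ 0.1766

P(R5) = 1 − (0.27 + 0.12 + 0.3 + 0.21 + 0.04) = 0.06.
P(C) = P(C|R1)·P(R1) + P(C|R2)·P(R2) + P(C|R3)·P(R3) + P(C|R4)·P(R4) + P(C|R5)·P(R5) + P(C|R6)·P(R6)
      = 0.124·0.27 + 0.237·0.12 + 0.215·0.3 + 0.136·0.21 + 0.209·0.06 + 0.228·0.04
      = 0.03348 + 0.02844 + 0.0645 + 0.02856 + 0.01254 + 0.00912 = 0.17664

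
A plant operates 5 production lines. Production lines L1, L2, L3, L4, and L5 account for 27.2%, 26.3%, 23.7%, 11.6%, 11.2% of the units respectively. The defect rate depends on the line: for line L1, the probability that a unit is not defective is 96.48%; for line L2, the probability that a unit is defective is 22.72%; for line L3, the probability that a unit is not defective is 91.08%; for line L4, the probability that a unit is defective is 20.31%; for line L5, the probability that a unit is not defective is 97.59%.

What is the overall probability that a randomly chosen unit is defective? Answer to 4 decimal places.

P(D|L1) = 1 − 0.9648 = 0.0352.
P(D|L3) = 1 − 0.9108 = 0.0892.
P(D|L5) = 1 − 0.9759 = 0.0241.
Summing over the partition,
P(D) = P(D|L1)·P(L1) + P(D|L2)·P(L2) + P(D|L3)·P(L3) + P(D|L4)·P(L4) + P(D|L5)·P(L5)
      = 0.0352·0.272 + 0.2272·0.263 + 0.0892·0.237 + 0.2031·0.116 + 0.0241·0.112
      = 0.0095744 + 0.0597536 + 0.0211404 + 0.0235596 + 0.0026992 = 0.1167272

0.1167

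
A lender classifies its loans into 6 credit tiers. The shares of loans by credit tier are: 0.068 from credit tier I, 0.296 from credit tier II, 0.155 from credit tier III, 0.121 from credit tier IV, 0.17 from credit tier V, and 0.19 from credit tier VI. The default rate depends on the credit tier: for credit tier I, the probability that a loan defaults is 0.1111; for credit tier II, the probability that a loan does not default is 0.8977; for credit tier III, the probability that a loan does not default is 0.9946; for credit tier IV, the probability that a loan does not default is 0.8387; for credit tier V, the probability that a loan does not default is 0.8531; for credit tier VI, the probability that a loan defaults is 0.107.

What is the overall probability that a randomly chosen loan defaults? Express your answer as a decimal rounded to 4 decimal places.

P(D|II) = 1 − 0.8977 = 0.1023.
P(D|III) = 1 − 0.9946 = 0.0054.
P(D|IV) = 1 − 0.8387 = 0.1613.
P(D|V) = 1 − 0.8531 = 0.1469.
By the law of total probability,
P(D) = P(D|I)·P(I) + P(D|II)·P(II) + P(D|III)·P(III) + P(D|IV)·P(IV) + P(D|V)·P(V) + P(D|VI)·P(VI)
      = 0.1111·0.068 + 0.1023·0.296 + 0.0054·0.155 + 0.1613·0.121 + 0.1469·0.17 + 0.107·0.19
      = 0.0075548 + 0.0302808 + 0.000837 + 0.0195173 + 0.024973 + 0.02033 = 0.1034929

0.1035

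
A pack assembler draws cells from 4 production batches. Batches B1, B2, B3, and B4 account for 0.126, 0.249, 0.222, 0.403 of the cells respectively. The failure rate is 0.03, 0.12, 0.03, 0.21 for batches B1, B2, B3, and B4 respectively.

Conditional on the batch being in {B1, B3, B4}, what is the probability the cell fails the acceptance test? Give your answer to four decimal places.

P(F|S) ≈ 0.1266

Let S = {B1, B3, B4}.
P(S) = 0.126 + 0.222 + 0.403 = 0.751.
P(F ∩ S) = 0.03·0.126 + 0.03·0.222 + 0.21·0.403 = 0.00378 + 0.00666 + 0.08463 = 0.09507.
P(F | S) = 0.09507 / 0.751 = 0.126591…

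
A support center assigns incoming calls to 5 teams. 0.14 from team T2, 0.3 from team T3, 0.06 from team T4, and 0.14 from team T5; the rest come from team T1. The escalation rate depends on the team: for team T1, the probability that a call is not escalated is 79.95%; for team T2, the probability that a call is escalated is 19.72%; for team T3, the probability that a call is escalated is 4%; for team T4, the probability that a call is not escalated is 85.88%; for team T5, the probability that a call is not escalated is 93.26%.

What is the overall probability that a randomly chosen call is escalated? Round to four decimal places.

P(T1) = 1 − (0.14 + 0.3 + 0.06 + 0.14) = 0.36.
P(E|T1) = 1 − 0.7995 = 0.2005.
P(E|T4) = 1 − 0.8588 = 0.1412.
P(E|T5) = 1 − 0.9326 = 0.0674.
P(E) = P(E|T1)·P(T1) + P(E|T2)·P(T2) + P(E|T3)·P(T3) + P(E|T4)·P(T4) + P(E|T5)·P(T5)
      = 0.2005·0.36 + 0.1972·0.14 + 0.04·0.3 + 0.1412·0.06 + 0.0674·0.14
      = 0.07218 + 0.027608 + 0.012 + 0.008472 + 0.009436 = 0.129696

0.1297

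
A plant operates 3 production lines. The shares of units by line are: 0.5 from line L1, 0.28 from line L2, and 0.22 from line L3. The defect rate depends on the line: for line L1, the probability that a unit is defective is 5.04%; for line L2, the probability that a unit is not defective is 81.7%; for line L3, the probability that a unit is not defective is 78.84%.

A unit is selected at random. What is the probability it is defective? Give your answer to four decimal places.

P(D|L2) = 1 − 0.817 = 0.183.
P(D|L3) = 1 − 0.7884 = 0.2116.
By the law of total probability,
P(D) = P(D|L1)·P(L1) + P(D|L2)·P(L2) + P(D|L3)·P(L3)
      = 0.0504·0.5 + 0.183·0.28 + 0.2116·0.22
      = 0.0252 + 0.05124 + 0.046552 = 0.122992

P(D) ≈ 0.1230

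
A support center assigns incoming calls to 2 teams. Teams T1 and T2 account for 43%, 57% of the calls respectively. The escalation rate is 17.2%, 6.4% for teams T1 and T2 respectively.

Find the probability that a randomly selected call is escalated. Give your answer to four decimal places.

P(E) ≈ 0.1104

By the law of total probability,
P(E) = P(E|T1)·P(T1) + P(E|T2)·P(T2)
      = 0.172·0.43 + 0.064·0.57
      = 0.07396 + 0.03648 = 0.11044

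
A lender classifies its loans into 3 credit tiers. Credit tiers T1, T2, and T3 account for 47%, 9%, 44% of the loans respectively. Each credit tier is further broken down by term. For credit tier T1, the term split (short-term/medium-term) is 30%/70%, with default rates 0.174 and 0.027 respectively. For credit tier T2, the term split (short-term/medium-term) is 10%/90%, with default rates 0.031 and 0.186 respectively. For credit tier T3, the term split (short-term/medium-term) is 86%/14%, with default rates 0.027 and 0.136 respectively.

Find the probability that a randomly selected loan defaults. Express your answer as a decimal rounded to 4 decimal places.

P(D|T1) = 0.3·0.174 + 0.7·0.027 = 0.0522 + 0.0189 = 0.0711
P(D|T2) = 0.1·0.031 + 0.9·0.186 = 0.0031 + 0.1674 = 0.1705
P(D|T3) = 0.86·0.027 + 0.14·0.136 = 0.02322 + 0.01904 = 0.04226
Then overall,
P(D) = 0.47·0.0711 + 0.09·0.1705 + 0.44·0.04226
      = 0.033417 + 0.015345 + 0.0185944 = 0.0673564

0.0674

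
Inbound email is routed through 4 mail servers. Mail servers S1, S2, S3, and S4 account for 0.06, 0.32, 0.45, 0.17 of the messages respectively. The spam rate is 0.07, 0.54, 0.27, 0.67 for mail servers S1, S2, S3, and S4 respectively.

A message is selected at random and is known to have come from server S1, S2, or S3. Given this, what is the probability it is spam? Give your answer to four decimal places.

0.3596

Let J = {S1, S2, S3}.
P(J) = 0.06 + 0.32 + 0.45 = 0.83.
P(S ∩ J) = 0.07·0.06 + 0.54·0.32 + 0.27·0.45 = 0.0042 + 0.1728 + 0.1215 = 0.2985.
P(S | J) = 0.2985 / 0.83 = 0.359639…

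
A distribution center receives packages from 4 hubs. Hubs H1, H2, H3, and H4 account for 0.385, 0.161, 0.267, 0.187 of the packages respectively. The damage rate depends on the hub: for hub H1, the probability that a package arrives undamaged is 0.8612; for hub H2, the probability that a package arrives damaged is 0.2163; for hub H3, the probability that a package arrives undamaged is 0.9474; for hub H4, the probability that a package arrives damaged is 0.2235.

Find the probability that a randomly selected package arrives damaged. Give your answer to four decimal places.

P(D|H1) = 1 − 0.8612 = 0.1388.
P(D|H3) = 1 − 0.9474 = 0.0526.
P(D) = P(D|H1)·P(H1) + P(D|H2)·P(H2) + P(D|H3)·P(H3) + P(D|H4)·P(H4)
      = 0.1388·0.385 + 0.2163·0.161 + 0.0526·0.267 + 0.2235·0.187
      = 0.053438 + 0.0348243 + 0.0140442 + 0.0417945 = 0.144101

P(D) ≈ 0.1441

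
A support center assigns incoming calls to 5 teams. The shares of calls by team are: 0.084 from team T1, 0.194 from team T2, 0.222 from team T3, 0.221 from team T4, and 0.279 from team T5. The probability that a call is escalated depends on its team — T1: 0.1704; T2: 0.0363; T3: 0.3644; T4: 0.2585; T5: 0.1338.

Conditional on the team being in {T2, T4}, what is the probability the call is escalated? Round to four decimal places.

0.1546

Let S = {T2, T4}.
P(S) = 0.194 + 0.221 = 0.415.
P(E ∩ S) = 0.0363·0.194 + 0.2585·0.221 = 0.0070422 + 0.0571285 = 0.0641707.
P(E | S) = 0.0641707 / 0.415 = 0.154628…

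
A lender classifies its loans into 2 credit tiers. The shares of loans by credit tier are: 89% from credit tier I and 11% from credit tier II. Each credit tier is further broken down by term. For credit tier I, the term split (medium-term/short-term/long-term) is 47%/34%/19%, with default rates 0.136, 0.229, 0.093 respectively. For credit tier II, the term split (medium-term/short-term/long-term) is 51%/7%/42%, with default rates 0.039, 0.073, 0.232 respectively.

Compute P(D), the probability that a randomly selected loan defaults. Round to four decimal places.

P(D) ≈ 0.1554

P(D|I) = 0.47·0.136 + 0.34·0.229 + 0.19·0.093 = 0.06392 + 0.07786 + 0.01767 = 0.15945
P(D|II) = 0.51·0.039 + 0.07·0.073 + 0.42·0.232 = 0.01989 + 0.00511 + 0.09744 = 0.12244
Then overall,
P(D) = 0.89·0.15945 + 0.11·0.12244
      = 0.1419105 + 0.0134684 = 0.1553789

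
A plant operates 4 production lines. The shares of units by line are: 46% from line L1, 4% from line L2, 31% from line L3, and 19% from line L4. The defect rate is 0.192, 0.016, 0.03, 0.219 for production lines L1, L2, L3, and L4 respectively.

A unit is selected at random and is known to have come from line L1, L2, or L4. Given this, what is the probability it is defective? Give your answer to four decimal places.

Let S = {L1, L2, L4}.
P(S) = 0.46 + 0.04 + 0.19 = 0.69.
P(D ∩ S) = 0.192·0.46 + 0.016·0.04 + 0.219·0.19 = 0.08832 + 0.00064 + 0.04161 = 0.13057.
P(D | S) = 0.13057 / 0.69 = 0.189232…

0.1892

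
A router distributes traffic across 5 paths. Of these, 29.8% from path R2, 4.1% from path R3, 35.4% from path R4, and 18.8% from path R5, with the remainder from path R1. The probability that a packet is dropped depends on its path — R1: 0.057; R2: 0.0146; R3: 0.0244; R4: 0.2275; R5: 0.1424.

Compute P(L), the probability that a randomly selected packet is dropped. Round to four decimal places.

0.1194

P(R1) = 1 − (0.298 + 0.041 + 0.354 + 0.188) = 0.119.
Using total probability over the partition,
P(L) = P(L|R1)·P(R1) + P(L|R2)·P(R2) + P(L|R3)·P(R3) + P(L|R4)·P(R4) + P(L|R5)·P(R5)
      = 0.057·0.119 + 0.0146·0.298 + 0.0244·0.041 + 0.2275·0.354 + 0.1424·0.188
      = 0.006783 + 0.0043508 + 0.0010004 + 0.080535 + 0.0267712 = 0.1194404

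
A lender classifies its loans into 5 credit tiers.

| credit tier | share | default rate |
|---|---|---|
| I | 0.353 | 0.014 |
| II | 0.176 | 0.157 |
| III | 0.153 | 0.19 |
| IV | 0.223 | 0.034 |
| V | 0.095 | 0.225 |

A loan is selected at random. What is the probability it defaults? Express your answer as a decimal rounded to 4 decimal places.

P(D) ≈ 0.0906

P(D) = P(D|I)·P(I) + P(D|II)·P(II) + P(D|III)·P(III) + P(D|IV)·P(IV) + P(D|V)·P(V)
      = 0.014·0.353 + 0.157·0.176 + 0.19·0.153 + 0.034·0.223 + 0.225·0.095
      = 0.004942 + 0.027632 + 0.02907 + 0.007582 + 0.021375 = 0.090601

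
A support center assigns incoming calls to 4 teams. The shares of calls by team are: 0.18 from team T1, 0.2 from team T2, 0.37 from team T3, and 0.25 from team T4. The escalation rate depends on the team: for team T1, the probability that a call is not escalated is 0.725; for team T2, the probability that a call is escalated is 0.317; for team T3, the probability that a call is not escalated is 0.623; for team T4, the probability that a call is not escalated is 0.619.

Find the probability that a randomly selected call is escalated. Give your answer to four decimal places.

0.3476

P(E|T1) = 1 − 0.725 = 0.275.
P(E|T3) = 1 − 0.623 = 0.377.
P(E|T4) = 1 − 0.619 = 0.381.
P(E) = P(E|T1)·P(T1) + P(E|T2)·P(T2) + P(E|T3)·P(T3) + P(E|T4)·P(T4)
      = 0.275·0.18 + 0.317·0.2 + 0.377·0.37 + 0.381·0.25
      = 0.0495 + 0.0634 + 0.13949 + 0.09525 = 0.34764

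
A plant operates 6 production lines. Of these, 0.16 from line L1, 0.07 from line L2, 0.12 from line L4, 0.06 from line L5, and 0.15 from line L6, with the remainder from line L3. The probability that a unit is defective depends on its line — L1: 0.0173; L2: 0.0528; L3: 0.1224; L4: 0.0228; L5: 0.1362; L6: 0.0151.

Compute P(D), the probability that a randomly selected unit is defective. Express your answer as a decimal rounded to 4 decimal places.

P(L3) = 1 − (0.16 + 0.07 + 0.12 + 0.06 + 0.15) = 0.44.
P(D) = P(D|L1)·P(L1) + P(D|L2)·P(L2) + P(D|L3)·P(L3) + P(D|L4)·P(L4) + P(D|L5)·P(L5) + P(D|L6)·P(L6)
      = 0.0173·0.16 + 0.0528·0.07 + 0.1224·0.44 + 0.0228·0.12 + 0.1362·0.06 + 0.0151·0.15
      = 0.002768 + 0.003696 + 0.053856 + 0.002736 + 0.008172 + 0.002265 = 0.073493

P(D) ≈ 0.0735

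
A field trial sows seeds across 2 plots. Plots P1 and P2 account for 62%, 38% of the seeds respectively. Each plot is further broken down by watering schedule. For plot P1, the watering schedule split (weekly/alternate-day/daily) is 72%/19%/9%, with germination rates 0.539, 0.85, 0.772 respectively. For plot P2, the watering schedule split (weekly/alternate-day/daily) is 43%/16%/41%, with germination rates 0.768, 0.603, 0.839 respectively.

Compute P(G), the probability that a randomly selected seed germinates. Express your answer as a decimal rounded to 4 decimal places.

P(G|P1) = 0.72·0.539 + 0.19·0.85 + 0.09·0.772 = 0.38808 + 0.1615 + 0.06948 = 0.61906
P(G|P2) = 0.43·0.768 + 0.16·0.603 + 0.41·0.839 = 0.33024 + 0.09648 + 0.34399 = 0.77071
By total probability over the outer partition,
P(G) = 0.62·0.61906 + 0.38·0.77071
      = 0.3838172 + 0.2928698 = 0.676687

0.6767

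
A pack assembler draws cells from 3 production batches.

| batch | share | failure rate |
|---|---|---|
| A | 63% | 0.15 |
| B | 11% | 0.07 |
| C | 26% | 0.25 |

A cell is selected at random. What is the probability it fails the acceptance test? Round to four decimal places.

0.1672

Using total probability over the partition,
P(F) = P(F|A)·P(A) + P(F|B)·P(B) + P(F|C)·P(C)
      = 0.15·0.63 + 0.07·0.11 + 0.25·0.26
      = 0.0945 + 0.0077 + 0.065 = 0.1672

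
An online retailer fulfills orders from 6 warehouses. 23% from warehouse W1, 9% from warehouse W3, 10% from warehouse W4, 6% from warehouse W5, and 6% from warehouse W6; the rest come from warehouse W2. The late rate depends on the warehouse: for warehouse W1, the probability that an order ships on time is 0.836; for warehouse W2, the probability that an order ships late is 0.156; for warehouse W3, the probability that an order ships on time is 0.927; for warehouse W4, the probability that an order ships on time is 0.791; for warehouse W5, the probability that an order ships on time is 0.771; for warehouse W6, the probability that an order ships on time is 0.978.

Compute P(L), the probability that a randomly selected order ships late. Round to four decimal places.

0.1520

P(W2) = 1 − (0.23 + 0.09 + 0.1 + 0.06 + 0.06) = 0.46.
P(L|W1) = 1 − 0.836 = 0.164.
P(L|W3) = 1 − 0.927 = 0.073.
P(L|W4) = 1 − 0.791 = 0.209.
P(L|W5) = 1 − 0.771 = 0.229.
P(L|W6) = 1 − 0.978 = 0.022.
P(L) = P(L|W1)·P(W1) + P(L|W2)·P(W2) + P(L|W3)·P(W3) + P(L|W4)·P(W4) + P(L|W5)·P(W5) + P(L|W6)·P(W6)
      = 0.164·0.23 + 0.156·0.46 + 0.073·0.09 + 0.209·0.1 + 0.229·0.06 + 0.022·0.06
      = 0.03772 + 0.07176 + 0.00657 + 0.0209 + 0.01374 + 0.00132 = 0.15201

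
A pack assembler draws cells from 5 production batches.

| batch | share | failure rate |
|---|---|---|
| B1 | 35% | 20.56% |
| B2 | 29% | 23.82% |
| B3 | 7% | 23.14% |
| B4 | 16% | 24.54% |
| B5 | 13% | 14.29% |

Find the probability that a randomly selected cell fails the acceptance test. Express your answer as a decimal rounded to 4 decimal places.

By the law of total probability,
P(F) = P(F|B1)·P(B1) + P(F|B2)·P(B2) + P(F|B3)·P(B3) + P(F|B4)·P(B4) + P(F|B5)·P(B5)
      = 0.2056·0.35 + 0.2382·0.29 + 0.2314·0.07 + 0.2454·0.16 + 0.1429·0.13
      = 0.07196 + 0.069078 + 0.016198 + 0.039264 + 0.018577 = 0.215077

0.2151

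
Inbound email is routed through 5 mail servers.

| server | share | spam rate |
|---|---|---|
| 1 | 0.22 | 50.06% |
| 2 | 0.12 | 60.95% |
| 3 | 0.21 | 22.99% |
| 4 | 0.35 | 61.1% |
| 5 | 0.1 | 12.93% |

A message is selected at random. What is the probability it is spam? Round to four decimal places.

Using total probability over the partition,
P(S) = P(S|1)·P(1) + P(S|2)·P(2) + P(S|3)·P(3) + P(S|4)·P(4) + P(S|5)·P(5)
      = 0.5006·0.22 + 0.6095·0.12 + 0.2299·0.21 + 0.611·0.35 + 0.1293·0.1
      = 0.110132 + 0.07314 + 0.048279 + 0.21385 + 0.01293 = 0.458331

P(S) ≈ 0.4583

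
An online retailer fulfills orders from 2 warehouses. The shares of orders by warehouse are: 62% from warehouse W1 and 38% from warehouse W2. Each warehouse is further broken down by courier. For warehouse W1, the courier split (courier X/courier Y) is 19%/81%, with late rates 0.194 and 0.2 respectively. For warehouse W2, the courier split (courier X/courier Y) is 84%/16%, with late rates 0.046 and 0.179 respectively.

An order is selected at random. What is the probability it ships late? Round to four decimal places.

P(L) ≈ 0.1489

P(L|W1) = 0.19·0.194 + 0.81·0.2 = 0.03686 + 0.162 = 0.19886
P(L|W2) = 0.84·0.046 + 0.16·0.179 = 0.03864 + 0.02864 = 0.06728
By total probability over the outer partition,
P(L) = 0.62·0.19886 + 0.38·0.06728
      = 0.1232932 + 0.0255664 = 0.1488596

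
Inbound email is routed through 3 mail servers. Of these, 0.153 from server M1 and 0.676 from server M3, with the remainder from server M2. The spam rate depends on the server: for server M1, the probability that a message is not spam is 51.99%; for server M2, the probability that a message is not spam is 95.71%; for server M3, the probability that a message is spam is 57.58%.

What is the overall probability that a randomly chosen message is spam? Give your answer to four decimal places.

P(M2) = 1 − (0.153 + 0.676) = 0.171.
P(S|M1) = 1 − 0.5199 = 0.4801.
P(S|M2) = 1 − 0.9571 = 0.0429.
P(S) = P(S|M1)·P(M1) + P(S|M2)·P(M2) + P(S|M3)·P(M3)
      = 0.4801·0.153 + 0.0429·0.171 + 0.5758·0.676
      = 0.0734553 + 0.0073359 + 0.3892408 = 0.470032

0.4700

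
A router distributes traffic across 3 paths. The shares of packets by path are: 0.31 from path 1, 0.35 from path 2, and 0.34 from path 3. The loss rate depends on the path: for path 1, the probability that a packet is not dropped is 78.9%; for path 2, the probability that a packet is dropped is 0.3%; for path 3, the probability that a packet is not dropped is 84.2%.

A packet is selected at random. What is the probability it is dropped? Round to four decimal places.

P(L|1) = 1 − 0.789 = 0.211.
P(L|3) = 1 − 0.842 = 0.158.
Using total probability over the partition,
P(L) = P(L|1)·P(1) + P(L|2)·P(2) + P(L|3)·P(3)
      = 0.211·0.31 + 0.003·0.35 + 0.158·0.34
      = 0.06541 + 0.00105 + 0.05372 = 0.12018

P(L) ≈ 0.1202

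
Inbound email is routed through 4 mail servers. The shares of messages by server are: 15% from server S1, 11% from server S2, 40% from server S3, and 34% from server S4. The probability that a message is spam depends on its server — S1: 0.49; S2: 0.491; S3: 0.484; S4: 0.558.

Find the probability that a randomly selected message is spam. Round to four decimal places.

P(S) ≈ 0.5108

Using total probability over the partition,
P(S) = P(S|S1)·P(S1) + P(S|S2)·P(S2) + P(S|S3)·P(S3) + P(S|S4)·P(S4)
      = 0.49·0.15 + 0.491·0.11 + 0.484·0.4 + 0.558·0.34
      = 0.0735 + 0.05401 + 0.1936 + 0.18972 = 0.51083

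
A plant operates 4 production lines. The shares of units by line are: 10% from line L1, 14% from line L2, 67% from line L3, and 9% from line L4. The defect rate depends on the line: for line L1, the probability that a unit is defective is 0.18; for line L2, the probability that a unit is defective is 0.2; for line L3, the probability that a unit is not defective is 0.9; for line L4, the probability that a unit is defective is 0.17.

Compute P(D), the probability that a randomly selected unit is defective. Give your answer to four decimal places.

0.1283

P(D|L3) = 1 − 0.9 = 0.1.
P(D) = P(D|L1)·P(L1) + P(D|L2)·P(L2) + P(D|L3)·P(L3) + P(D|L4)·P(L4)
      = 0.18·0.1 + 0.2·0.14 + 0.1·0.67 + 0.17·0.09
      = 0.018 + 0.028 + 0.067 + 0.0153 = 0.1283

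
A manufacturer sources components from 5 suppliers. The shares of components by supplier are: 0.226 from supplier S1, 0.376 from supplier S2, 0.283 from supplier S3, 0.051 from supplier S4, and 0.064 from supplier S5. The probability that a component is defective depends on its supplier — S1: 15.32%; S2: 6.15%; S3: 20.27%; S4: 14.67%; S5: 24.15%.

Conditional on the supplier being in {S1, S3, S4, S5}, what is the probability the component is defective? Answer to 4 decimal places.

0.1842

Let S = {S1, S3, S4, S5}.
P(S) = 0.226 + 0.283 + 0.051 + 0.064 = 0.624.
P(D ∩ S) = 0.1532·0.226 + 0.2027·0.283 + 0.1467·0.051 + 0.2415·0.064 = 0.0346232 + 0.0573641 + 0.0074817 + 0.015456 = 0.114925.
P(D | S) = 0.114925 / 0.624 = 0.184175…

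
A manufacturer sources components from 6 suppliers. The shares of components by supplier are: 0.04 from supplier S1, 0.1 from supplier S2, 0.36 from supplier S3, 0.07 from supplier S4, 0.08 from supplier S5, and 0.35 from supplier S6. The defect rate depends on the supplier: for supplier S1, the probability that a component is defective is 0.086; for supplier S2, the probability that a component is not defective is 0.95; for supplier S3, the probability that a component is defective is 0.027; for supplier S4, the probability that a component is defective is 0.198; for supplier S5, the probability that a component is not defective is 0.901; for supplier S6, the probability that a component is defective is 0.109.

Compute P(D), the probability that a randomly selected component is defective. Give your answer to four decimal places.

P(D|S2) = 1 − 0.95 = 0.05.
P(D|S5) = 1 − 0.901 = 0.099.
P(D) = P(D|S1)·P(S1) + P(D|S2)·P(S2) + P(D|S3)·P(S3) + P(D|S4)·P(S4) + P(D|S5)·P(S5) + P(D|S6)·P(S6)
      = 0.086·0.04 + 0.05·0.1 + 0.027·0.36 + 0.198·0.07 + 0.099·0.08 + 0.109·0.35
      = 0.00344 + 0.005 + 0.00972 + 0.01386 + 0.00792 + 0.03815 = 0.07809

P(D) ≈ 0.0781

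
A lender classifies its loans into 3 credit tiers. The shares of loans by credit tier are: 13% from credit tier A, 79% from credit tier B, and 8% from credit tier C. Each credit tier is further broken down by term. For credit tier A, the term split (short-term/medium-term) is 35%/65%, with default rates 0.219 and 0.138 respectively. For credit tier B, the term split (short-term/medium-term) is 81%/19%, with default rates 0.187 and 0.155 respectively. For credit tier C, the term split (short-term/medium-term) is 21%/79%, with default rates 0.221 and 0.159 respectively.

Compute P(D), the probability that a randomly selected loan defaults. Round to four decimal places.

0.1783

P(D|A) = 0.35·0.219 + 0.65·0.138 = 0.07665 + 0.0897 = 0.16635
P(D|B) = 0.81·0.187 + 0.19·0.155 = 0.15147 + 0.02945 = 0.18092
P(D|C) = 0.21·0.221 + 0.79·0.159 = 0.04641 + 0.12561 = 0.17202
Then overall,
P(D) = 0.13·0.16635 + 0.79·0.18092 + 0.08·0.17202
      = 0.0216255 + 0.1429268 + 0.0137616 = 0.1783139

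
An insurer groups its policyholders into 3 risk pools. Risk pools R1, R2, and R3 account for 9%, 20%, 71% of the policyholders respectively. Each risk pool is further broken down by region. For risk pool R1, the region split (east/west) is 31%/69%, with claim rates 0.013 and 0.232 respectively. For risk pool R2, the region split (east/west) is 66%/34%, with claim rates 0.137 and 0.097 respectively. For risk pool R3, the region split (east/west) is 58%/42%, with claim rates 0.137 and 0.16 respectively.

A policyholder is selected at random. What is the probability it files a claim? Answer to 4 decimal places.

P(C|R1) = 0.31·0.013 + 0.69·0.232 = 0.00403 + 0.16008 = 0.16411
P(C|R2) = 0.66·0.137 + 0.34·0.097 = 0.09042 + 0.03298 = 0.1234
P(C|R3) = 0.58·0.137 + 0.42·0.16 = 0.07946 + 0.0672 = 0.14666
By total probability over the outer partition,
P(C) = 0.09·0.16411 + 0.2·0.1234 + 0.71·0.14666
      = 0.0147699 + 0.02468 + 0.1041286 = 0.1435785

0.1436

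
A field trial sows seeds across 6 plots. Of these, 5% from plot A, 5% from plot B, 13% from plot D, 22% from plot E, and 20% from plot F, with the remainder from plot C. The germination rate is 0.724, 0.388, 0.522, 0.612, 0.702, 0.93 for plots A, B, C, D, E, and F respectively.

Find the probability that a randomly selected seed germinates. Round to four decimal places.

P(G) ≈ 0.6583

P(C) = 1 − (0.05 + 0.05 + 0.13 + 0.22 + 0.2) = 0.35.
P(G) = P(G|A)·P(A) + P(G|B)·P(B) + P(G|C)·P(C) + P(G|D)·P(D) + P(G|E)·P(E) + P(G|F)·P(F)
      = 0.724·0.05 + 0.388·0.05 + 0.522·0.35 + 0.612·0.13 + 0.702·0.22 + 0.93·0.2
      = 0.0362 + 0.0194 + 0.1827 + 0.07956 + 0.15444 + 0.186 = 0.6583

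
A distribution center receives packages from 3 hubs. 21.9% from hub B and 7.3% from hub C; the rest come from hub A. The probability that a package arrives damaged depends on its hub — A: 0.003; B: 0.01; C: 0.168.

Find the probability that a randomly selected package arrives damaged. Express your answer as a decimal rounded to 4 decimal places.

P(A) = 1 − (0.219 + 0.073) = 0.708.
P(D) = P(D|A)·P(A) + P(D|B)·P(B) + P(D|C)·P(C)
      = 0.003·0.708 + 0.01·0.219 + 0.168·0.073
      = 0.002124 + 0.00219 + 0.012264 = 0.016578

0.0166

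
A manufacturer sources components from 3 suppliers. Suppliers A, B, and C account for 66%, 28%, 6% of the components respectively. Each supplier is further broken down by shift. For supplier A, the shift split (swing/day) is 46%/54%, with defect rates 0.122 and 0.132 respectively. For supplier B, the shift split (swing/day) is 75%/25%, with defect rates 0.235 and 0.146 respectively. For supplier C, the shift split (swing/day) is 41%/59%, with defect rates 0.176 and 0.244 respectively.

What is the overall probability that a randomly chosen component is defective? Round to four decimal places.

P(D|A) = 0.46·0.122 + 0.54·0.132 = 0.05612 + 0.07128 = 0.1274
P(D|B) = 0.75·0.235 + 0.25·0.146 = 0.17625 + 0.0365 = 0.21275
P(D|C) = 0.41·0.176 + 0.59·0.244 = 0.07216 + 0.14396 = 0.21612
Then overall,
P(D) = 0.66·0.1274 + 0.28·0.21275 + 0.06·0.21612
      = 0.084084 + 0.05957 + 0.0129672 = 0.1566212

0.1566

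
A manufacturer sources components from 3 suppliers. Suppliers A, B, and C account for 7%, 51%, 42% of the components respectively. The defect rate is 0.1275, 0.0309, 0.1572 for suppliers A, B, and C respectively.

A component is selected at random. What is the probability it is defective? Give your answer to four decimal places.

0.0907

P(D) = P(D|A)·P(A) + P(D|B)·P(B) + P(D|C)·P(C)
      = 0.1275·0.07 + 0.0309·0.51 + 0.1572·0.42
      = 0.008925 + 0.015759 + 0.066024 = 0.090708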